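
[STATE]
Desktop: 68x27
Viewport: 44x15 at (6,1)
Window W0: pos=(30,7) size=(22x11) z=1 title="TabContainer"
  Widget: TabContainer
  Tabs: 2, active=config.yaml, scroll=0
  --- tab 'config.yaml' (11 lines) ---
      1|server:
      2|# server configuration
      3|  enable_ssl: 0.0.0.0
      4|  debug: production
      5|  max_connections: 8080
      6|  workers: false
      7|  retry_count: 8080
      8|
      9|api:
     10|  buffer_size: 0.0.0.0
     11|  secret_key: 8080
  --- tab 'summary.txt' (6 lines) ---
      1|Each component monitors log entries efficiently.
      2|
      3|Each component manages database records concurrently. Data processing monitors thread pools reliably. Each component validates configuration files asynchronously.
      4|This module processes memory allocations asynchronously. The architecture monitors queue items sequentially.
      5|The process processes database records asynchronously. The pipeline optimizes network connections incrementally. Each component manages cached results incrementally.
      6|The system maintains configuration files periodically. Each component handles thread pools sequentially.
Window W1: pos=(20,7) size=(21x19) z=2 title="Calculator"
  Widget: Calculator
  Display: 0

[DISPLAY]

                                            
                                            
                                            
                                            
                                            
                                            
              ┏━━━━━━━━━━━━━━━━━━━┓━━━━━━━━━
              ┃ Calculator        ┃ner      
              ┠───────────────────┨─────────
              ┃                  0┃ml]│ summ
              ┃┌───┬───┬───┬───┐  ┃─────────
              ┃│ 7 │ 8 │ 9 │ ÷ │  ┃         
              ┃├───┼───┼───┼───┤  ┃onfigurat
              ┃│ 4 │ 5 │ 6 │ × │  ┃sl: 0.0.0
              ┃├───┼───┼───┼───┤  ┃roduction


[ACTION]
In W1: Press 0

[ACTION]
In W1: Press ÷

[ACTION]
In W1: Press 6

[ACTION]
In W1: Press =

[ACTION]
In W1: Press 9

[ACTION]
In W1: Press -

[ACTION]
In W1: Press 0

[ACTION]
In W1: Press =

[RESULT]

                                            
                                            
                                            
                                            
                                            
                                            
              ┏━━━━━━━━━━━━━━━━━━━┓━━━━━━━━━
              ┃ Calculator        ┃ner      
              ┠───────────────────┨─────────
              ┃                  9┃ml]│ summ
              ┃┌───┬───┬───┬───┐  ┃─────────
              ┃│ 7 │ 8 │ 9 │ ÷ │  ┃         
              ┃├───┼───┼───┼───┤  ┃onfigurat
              ┃│ 4 │ 5 │ 6 │ × │  ┃sl: 0.0.0
              ┃├───┼───┼───┼───┤  ┃roduction


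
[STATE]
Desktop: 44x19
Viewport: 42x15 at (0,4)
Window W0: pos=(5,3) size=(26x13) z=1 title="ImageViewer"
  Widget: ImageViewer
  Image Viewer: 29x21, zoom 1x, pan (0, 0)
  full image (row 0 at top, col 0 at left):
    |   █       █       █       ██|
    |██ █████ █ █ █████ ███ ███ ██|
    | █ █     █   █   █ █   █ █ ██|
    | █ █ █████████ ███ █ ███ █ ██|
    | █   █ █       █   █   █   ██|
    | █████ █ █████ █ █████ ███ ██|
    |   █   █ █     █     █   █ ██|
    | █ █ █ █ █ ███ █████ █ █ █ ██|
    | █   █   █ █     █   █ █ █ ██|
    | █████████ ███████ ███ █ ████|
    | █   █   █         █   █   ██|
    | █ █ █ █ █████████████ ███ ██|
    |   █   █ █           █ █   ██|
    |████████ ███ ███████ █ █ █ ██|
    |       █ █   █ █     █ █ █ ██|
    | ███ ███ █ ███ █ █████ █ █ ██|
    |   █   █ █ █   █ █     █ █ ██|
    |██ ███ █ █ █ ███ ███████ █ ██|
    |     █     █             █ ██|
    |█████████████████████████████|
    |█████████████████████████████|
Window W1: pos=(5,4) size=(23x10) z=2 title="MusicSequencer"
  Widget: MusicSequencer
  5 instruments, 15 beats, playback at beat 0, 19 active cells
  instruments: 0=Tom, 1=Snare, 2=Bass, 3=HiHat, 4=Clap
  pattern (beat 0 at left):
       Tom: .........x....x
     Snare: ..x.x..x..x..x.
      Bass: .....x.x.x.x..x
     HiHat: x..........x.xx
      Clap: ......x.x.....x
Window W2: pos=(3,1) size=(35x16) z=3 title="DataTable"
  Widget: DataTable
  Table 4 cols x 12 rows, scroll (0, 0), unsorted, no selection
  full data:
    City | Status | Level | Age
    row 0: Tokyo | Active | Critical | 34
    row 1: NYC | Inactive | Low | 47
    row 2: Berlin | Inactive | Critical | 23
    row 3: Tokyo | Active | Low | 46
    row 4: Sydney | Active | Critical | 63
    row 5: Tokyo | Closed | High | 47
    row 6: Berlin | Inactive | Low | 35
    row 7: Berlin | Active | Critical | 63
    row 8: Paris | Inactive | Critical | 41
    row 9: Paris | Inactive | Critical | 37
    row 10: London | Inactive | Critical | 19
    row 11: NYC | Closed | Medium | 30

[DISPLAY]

   ┃City  │Status  │Level   │Age     ┃    
   ┃──────┼────────┼────────┼───     ┃    
   ┃Tokyo │Active  │Critical│34      ┃    
   ┃NYC   │Inactive│Low     │47      ┃    
   ┃Berlin│Inactive│Critical│23      ┃    
   ┃Tokyo │Active  │Low     │46      ┃    
   ┃Sydney│Active  │Critical│63      ┃    
   ┃Tokyo │Closed  │High    │47      ┃    
   ┃Berlin│Inactive│Low     │35      ┃    
   ┃Berlin│Active  │Critical│63      ┃    
   ┃Paris │Inactive│Critical│41      ┃    
   ┃Paris │Inactive│Critical│37      ┃    
   ┗━━━━━━━━━━━━━━━━━━━━━━━━━━━━━━━━━┛    
                                          
                                          


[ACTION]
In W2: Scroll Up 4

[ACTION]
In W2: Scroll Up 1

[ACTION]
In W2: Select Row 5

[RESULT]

   ┃City  │Status  │Level   │Age     ┃    
   ┃──────┼────────┼────────┼───     ┃    
   ┃Tokyo │Active  │Critical│34      ┃    
   ┃NYC   │Inactive│Low     │47      ┃    
   ┃Berlin│Inactive│Critical│23      ┃    
   ┃Tokyo │Active  │Low     │46      ┃    
   ┃Sydney│Active  │Critical│63      ┃    
   ┃>okyo │Closed  │High    │47      ┃    
   ┃Berlin│Inactive│Low     │35      ┃    
   ┃Berlin│Active  │Critical│63      ┃    
   ┃Paris │Inactive│Critical│41      ┃    
   ┃Paris │Inactive│Critical│37      ┃    
   ┗━━━━━━━━━━━━━━━━━━━━━━━━━━━━━━━━━┛    
                                          
                                          


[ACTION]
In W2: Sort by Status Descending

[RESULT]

   ┃City  │Status ▼│Level   │Age     ┃    
   ┃──────┼────────┼────────┼───     ┃    
   ┃NYC   │Inactive│Low     │47      ┃    
   ┃Berlin│Inactive│Critical│23      ┃    
   ┃Berlin│Inactive│Low     │35      ┃    
   ┃Paris │Inactive│Critical│41      ┃    
   ┃Paris │Inactive│Critical│37      ┃    
   ┃>ondon│Inactive│Critical│19      ┃    
   ┃Tokyo │Closed  │High    │47      ┃    
   ┃NYC   │Closed  │Medium  │30      ┃    
   ┃Tokyo │Active  │Critical│34      ┃    
   ┃Tokyo │Active  │Low     │46      ┃    
   ┗━━━━━━━━━━━━━━━━━━━━━━━━━━━━━━━━━┛    
                                          
                                          


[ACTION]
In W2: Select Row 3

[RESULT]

   ┃City  │Status ▼│Level   │Age     ┃    
   ┃──────┼────────┼────────┼───     ┃    
   ┃NYC   │Inactive│Low     │47      ┃    
   ┃Berlin│Inactive│Critical│23      ┃    
   ┃Berlin│Inactive│Low     │35      ┃    
   ┃>aris │Inactive│Critical│41      ┃    
   ┃Paris │Inactive│Critical│37      ┃    
   ┃London│Inactive│Critical│19      ┃    
   ┃Tokyo │Closed  │High    │47      ┃    
   ┃NYC   │Closed  │Medium  │30      ┃    
   ┃Tokyo │Active  │Critical│34      ┃    
   ┃Tokyo │Active  │Low     │46      ┃    
   ┗━━━━━━━━━━━━━━━━━━━━━━━━━━━━━━━━━┛    
                                          
                                          


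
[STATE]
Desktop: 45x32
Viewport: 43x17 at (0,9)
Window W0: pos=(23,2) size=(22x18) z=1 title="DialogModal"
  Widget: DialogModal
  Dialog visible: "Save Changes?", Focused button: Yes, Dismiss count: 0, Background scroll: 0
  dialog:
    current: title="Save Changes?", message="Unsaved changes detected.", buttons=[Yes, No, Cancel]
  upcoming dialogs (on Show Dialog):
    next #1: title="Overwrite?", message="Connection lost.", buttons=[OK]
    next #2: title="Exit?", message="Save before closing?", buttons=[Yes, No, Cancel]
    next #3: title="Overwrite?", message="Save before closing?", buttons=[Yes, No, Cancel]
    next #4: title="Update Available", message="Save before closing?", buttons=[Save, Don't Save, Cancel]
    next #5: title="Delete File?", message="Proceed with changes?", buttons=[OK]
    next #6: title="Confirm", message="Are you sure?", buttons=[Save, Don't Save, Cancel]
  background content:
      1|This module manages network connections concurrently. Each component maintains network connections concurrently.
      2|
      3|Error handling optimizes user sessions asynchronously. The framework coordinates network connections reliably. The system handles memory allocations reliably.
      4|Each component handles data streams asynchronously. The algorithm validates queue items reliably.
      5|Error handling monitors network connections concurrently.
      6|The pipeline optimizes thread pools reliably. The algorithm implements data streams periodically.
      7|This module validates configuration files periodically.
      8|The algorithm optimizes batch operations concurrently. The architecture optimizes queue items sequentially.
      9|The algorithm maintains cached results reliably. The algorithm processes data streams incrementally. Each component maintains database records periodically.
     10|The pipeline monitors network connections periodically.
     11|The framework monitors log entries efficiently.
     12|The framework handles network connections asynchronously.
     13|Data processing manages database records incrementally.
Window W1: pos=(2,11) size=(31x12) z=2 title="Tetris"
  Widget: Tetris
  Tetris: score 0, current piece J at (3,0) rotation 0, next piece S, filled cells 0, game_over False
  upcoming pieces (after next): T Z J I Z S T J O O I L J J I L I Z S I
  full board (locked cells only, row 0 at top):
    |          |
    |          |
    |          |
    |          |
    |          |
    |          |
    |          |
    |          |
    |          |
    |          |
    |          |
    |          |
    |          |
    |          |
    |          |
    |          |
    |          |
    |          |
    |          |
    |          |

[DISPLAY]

                       ┃Er┌──────────────┐i
                       ┃Th│Save Changes? │i
  ┏━━━━━━━━━━━━━━━━━━━━━━━━━━━━━┓d change│t
  ┃ Tetris                      ┃ No   Ca│m
  ┠─────────────────────────────┨────────┘t
  ┃          │Next:             ┃ine monito
  ┃          │ ░░               ┃work monit
  ┃          │░░                ┃work handl
  ┃          │                  ┃essing man
  ┃          │                  ┃          
  ┃          │                  ┃━━━━━━━━━━
  ┃          │Score:            ┃          
  ┃          │0                 ┃          
  ┗━━━━━━━━━━━━━━━━━━━━━━━━━━━━━┛          
                                           
                                           
                                           


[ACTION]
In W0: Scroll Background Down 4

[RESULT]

                       ┃Th┌──────────────┐t
                       ┃Th│Save Changes? │o
  ┏━━━━━━━━━━━━━━━━━━━━━━━━━━━━━┓d change│t
  ┃ Tetris                      ┃ No   Ca│l
  ┠─────────────────────────────┨────────┘n
  ┃          │Next:             ┃          
  ┃          │ ░░               ┃          
  ┃          │░░                ┃          
  ┃          │                  ┃          
  ┃          │                  ┃          
  ┃          │                  ┃━━━━━━━━━━
  ┃          │Score:            ┃          
  ┃          │0                 ┃          
  ┗━━━━━━━━━━━━━━━━━━━━━━━━━━━━━┛          
                                           
                                           
                                           


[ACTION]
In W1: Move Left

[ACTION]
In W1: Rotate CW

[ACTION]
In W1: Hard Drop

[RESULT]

                       ┃Th┌──────────────┐t
                       ┃Th│Save Changes? │o
  ┏━━━━━━━━━━━━━━━━━━━━━━━━━━━━━┓d change│t
  ┃ Tetris                      ┃ No   Ca│l
  ┠─────────────────────────────┨────────┘n
  ┃          │Next:             ┃          
  ┃          │ ▒                ┃          
  ┃          │▒▒▒               ┃          
  ┃          │                  ┃          
  ┃          │                  ┃          
  ┃  ██      │                  ┃━━━━━━━━━━
  ┃  █       │Score:            ┃          
  ┃  █       │0                 ┃          
  ┗━━━━━━━━━━━━━━━━━━━━━━━━━━━━━┛          
                                           
                                           
                                           


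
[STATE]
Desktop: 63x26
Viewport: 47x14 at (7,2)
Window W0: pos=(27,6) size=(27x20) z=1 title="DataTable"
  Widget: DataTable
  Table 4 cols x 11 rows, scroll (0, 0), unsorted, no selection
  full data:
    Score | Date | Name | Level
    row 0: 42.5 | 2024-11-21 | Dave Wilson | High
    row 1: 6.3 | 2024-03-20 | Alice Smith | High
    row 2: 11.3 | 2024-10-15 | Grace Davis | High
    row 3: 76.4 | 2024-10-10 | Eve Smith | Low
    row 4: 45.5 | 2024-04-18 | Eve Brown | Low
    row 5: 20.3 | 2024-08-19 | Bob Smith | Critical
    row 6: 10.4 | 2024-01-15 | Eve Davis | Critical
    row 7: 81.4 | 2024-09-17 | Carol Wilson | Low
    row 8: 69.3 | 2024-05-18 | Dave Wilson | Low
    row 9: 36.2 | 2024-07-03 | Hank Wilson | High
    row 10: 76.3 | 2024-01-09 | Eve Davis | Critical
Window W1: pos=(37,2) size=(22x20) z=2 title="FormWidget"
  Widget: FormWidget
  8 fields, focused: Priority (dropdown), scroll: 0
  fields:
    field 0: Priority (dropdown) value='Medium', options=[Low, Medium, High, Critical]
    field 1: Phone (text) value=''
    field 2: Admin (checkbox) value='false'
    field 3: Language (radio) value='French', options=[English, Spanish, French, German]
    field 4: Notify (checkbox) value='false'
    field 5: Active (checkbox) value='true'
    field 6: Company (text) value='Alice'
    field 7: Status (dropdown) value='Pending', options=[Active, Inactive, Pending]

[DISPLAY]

                              ┏━━━━━━━━━━━━━━━━
                              ┃ FormWidget     
                              ┠────────────────
                              ┃> Priority:   [M
                    ┏━━━━━━━━━┃  Phone:      [ 
                    ┃ DataTabl┃  Admin:      [ 
                    ┠─────────┃  Language:   ( 
                    ┃Score│Dat┃  Notify:     [ 
                    ┃─────┼───┃  Active:     [x
                    ┃42.5 │202┃  Company:    [A
                    ┃6.3  │202┃  Status:     [P
                    ┃11.3 │202┃                
                    ┃76.4 │202┃                
                    ┃45.5 │202┃                


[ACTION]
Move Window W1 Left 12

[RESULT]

                  ┏━━━━━━━━━━━━━━━━━━━━┓       
                  ┃ FormWidget         ┃       
                  ┠────────────────────┨       
                  ┃> Priority:   [Med▼]┃       
                  ┃  Phone:      [    ]┃━━━━━━┓
                  ┃  Admin:      [ ]   ┃      ┃
                  ┃  Language:   ( ) En┃──────┨
                  ┃  Notify:     [ ]   ┃me    ┃
                  ┃  Active:     [x]   ┃──────┃
                  ┃  Company:    [Alic]┃ve Wil┃
                  ┃  Status:     [Pen▼]┃ice Sm┃
                  ┃                    ┃ace Da┃
                  ┃                    ┃e Smit┃
                  ┃                    ┃e Brow┃


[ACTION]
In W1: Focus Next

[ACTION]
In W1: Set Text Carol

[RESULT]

                  ┏━━━━━━━━━━━━━━━━━━━━┓       
                  ┃ FormWidget         ┃       
                  ┠────────────────────┨       
                  ┃  Priority:   [Med▼]┃       
                  ┃> Phone:      [Caro]┃━━━━━━┓
                  ┃  Admin:      [ ]   ┃      ┃
                  ┃  Language:   ( ) En┃──────┨
                  ┃  Notify:     [ ]   ┃me    ┃
                  ┃  Active:     [x]   ┃──────┃
                  ┃  Company:    [Alic]┃ve Wil┃
                  ┃  Status:     [Pen▼]┃ice Sm┃
                  ┃                    ┃ace Da┃
                  ┃                    ┃e Smit┃
                  ┃                    ┃e Brow┃


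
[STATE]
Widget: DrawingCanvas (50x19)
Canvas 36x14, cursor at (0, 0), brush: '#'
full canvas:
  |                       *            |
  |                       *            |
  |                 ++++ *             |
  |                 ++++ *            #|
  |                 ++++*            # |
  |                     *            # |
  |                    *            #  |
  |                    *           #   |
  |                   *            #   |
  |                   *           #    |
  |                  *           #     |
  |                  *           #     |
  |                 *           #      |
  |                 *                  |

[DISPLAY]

+                      *                          
                       *                          
                 ++++ *                           
                 ++++ *            #              
                 ++++*            #               
                     *            #               
                    *            #                
                    *           #                 
                   *            #                 
                   *           #                  
                  *           #                   
                  *           #                   
                 *           #                    
                 *                                
                                                  
                                                  
                                                  
                                                  
                                                  


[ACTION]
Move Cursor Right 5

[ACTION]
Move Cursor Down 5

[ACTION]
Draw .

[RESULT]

                       *                          
                       *                          
                 ++++ *                           
                 ++++ *            #              
                 ++++*            #               
     .               *            #               
                    *            #                
                    *           #                 
                   *            #                 
                   *           #                  
                  *           #                   
                  *           #                   
                 *           #                    
                 *                                
                                                  
                                                  
                                                  
                                                  
                                                  


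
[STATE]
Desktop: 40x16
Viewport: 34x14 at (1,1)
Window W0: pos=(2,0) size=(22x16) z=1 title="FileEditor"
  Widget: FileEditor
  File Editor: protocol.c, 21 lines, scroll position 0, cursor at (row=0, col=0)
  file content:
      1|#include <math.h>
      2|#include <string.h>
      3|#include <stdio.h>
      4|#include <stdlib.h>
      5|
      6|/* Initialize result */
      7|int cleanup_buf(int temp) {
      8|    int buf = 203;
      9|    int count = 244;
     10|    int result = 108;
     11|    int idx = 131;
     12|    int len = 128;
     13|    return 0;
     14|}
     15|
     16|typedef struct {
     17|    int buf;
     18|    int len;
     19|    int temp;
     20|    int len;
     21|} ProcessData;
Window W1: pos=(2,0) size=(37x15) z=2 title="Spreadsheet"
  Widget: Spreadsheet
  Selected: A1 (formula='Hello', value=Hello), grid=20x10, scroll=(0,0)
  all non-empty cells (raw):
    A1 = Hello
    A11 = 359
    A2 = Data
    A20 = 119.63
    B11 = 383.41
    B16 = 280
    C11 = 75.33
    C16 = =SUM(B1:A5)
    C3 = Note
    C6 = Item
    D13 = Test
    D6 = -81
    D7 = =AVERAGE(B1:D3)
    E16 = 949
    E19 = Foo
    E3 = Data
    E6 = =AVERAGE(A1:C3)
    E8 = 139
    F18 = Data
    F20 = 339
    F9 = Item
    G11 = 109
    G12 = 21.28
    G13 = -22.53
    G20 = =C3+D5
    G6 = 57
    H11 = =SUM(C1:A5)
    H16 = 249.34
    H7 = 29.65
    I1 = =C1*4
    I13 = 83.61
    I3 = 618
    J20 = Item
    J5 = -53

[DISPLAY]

 ┃ Spreadsheet                    
 ┠────────────────────────────────
 ┃A1: Hello                       
 ┃       A       B       C       D
 ┃--------------------------------
 ┃  1 [Hello]        0       0    
 ┃  2 Data           0       0    
 ┃  3        0       0Note        
 ┃  4        0       0       0    
 ┃  5        0       0       0    
 ┃  6        0       0Item        
 ┃  7        0       0       0    
 ┃  8        0       0       0    
 ┗━━━━━━━━━━━━━━━━━━━━━━━━━━━━━━━━


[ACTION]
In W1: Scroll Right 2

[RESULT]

 ┃ Spreadsheet                    
 ┠────────────────────────────────
 ┃A1: Hello                       
 ┃       C       D       E       F
 ┃--------------------------------
 ┃  1        0       0       0    
 ┃  2        0       0       0    
 ┃  3 Note           0Data        
 ┃  4        0       0       0    
 ┃  5        0       0       0    
 ┃  6 Item         -81       0    
 ┃  7        0       0       0    
 ┃  8        0       0     139    
 ┗━━━━━━━━━━━━━━━━━━━━━━━━━━━━━━━━


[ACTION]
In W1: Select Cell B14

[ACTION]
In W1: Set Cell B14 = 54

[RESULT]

 ┃ Spreadsheet                    
 ┠────────────────────────────────
 ┃B14: 54                         
 ┃       C       D       E       F
 ┃--------------------------------
 ┃  1        0       0       0    
 ┃  2        0       0       0    
 ┃  3 Note           0Data        
 ┃  4        0       0       0    
 ┃  5        0       0       0    
 ┃  6 Item         -81       0    
 ┃  7        0       0       0    
 ┃  8        0       0     139    
 ┗━━━━━━━━━━━━━━━━━━━━━━━━━━━━━━━━


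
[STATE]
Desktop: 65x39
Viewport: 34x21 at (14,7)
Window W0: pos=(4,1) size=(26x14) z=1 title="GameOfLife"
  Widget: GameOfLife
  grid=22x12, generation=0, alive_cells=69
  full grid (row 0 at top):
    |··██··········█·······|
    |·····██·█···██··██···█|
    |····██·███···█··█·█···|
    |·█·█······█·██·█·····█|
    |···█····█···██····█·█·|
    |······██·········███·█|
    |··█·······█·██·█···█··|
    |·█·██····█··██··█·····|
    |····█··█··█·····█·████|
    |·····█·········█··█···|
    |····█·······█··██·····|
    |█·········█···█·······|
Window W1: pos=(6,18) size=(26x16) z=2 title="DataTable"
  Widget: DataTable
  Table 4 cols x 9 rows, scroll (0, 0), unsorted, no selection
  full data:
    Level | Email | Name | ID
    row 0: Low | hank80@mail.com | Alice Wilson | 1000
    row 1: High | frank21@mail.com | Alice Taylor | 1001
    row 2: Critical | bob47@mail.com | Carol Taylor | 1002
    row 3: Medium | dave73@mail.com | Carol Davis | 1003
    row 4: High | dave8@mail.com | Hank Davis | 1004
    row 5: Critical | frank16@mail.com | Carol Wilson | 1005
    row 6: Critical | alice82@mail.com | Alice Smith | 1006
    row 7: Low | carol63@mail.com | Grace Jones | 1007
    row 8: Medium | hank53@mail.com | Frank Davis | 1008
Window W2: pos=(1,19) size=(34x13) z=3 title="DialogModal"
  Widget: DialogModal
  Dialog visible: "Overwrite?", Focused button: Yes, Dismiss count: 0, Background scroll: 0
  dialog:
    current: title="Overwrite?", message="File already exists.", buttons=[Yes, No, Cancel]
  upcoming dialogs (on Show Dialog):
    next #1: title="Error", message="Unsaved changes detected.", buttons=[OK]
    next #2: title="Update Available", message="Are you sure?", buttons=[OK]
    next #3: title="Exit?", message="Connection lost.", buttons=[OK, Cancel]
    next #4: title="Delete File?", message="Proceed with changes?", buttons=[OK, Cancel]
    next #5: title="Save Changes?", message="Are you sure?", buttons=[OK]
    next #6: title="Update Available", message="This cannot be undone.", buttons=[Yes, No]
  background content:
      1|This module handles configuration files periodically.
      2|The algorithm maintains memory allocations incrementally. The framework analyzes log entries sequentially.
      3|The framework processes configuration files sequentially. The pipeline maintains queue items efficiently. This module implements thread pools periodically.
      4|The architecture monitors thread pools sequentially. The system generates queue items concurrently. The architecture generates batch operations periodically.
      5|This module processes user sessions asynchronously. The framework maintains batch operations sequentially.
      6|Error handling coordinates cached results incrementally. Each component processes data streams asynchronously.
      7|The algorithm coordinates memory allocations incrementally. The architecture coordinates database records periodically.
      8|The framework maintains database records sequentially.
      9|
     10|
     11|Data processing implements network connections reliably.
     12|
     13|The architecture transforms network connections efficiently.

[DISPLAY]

·█·██·█·····█  ┃                  
···██····█·█·  ┃                  
········███·█  ┃                  
·█·██·█···█··  ┃                  
█··██··█·····  ┃                  
·█·····█·████  ┃                  
······█··█···  ┃                  
━━━━━━━━━━━━━━━┛                  
                                  
                                  
                                  
━━━━━━━━━━━━━━━━━┓                
━━━━━━━━━━━━━━━━━━━━┓             
                    ┃             
────────────────────┨             
handles configuratio┃             
m maintains memory a┃             
───────────────┐igur┃             
verwrite?      │read┃             
lready exists. │essi┃             
 No   Cancel   │ache┃             


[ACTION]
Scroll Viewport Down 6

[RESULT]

······█··█···  ┃                  
━━━━━━━━━━━━━━━┛                  
                                  
                                  
                                  
━━━━━━━━━━━━━━━━━┓                
━━━━━━━━━━━━━━━━━━━━┓             
                    ┃             
────────────────────┨             
handles configuratio┃             
m maintains memory a┃             
───────────────┐igur┃             
verwrite?      │read┃             
lready exists. │essi┃             
 No   Cancel   │ache┃             
───────────────┘mory┃             
k maintains database┃             
                    ┃             
━━━━━━━━━━━━━━━━━━━━┛             
                 ┃                
━━━━━━━━━━━━━━━━━┛                


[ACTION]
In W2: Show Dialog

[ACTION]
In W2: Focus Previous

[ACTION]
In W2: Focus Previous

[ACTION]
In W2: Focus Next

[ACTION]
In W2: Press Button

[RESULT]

······█··█···  ┃                  
━━━━━━━━━━━━━━━┛                  
                                  
                                  
                                  
━━━━━━━━━━━━━━━━━┓                
━━━━━━━━━━━━━━━━━━━━┓             
                    ┃             
────────────────────┨             
handles configuratio┃             
m maintains memory a┃             
k processes configur┃             
ture monitors thread┃             
processes user sessi┃             
ng coordinates cache┃             
m coordinates memory┃             
k maintains database┃             
                    ┃             
━━━━━━━━━━━━━━━━━━━━┛             
                 ┃                
━━━━━━━━━━━━━━━━━┛                


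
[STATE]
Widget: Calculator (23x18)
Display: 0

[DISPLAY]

                      0
┌───┬───┬───┬───┐      
│ 7 │ 8 │ 9 │ ÷ │      
├───┼───┼───┼───┤      
│ 4 │ 5 │ 6 │ × │      
├───┼───┼───┼───┤      
│ 1 │ 2 │ 3 │ - │      
├───┼───┼───┼───┤      
│ 0 │ . │ = │ + │      
├───┼───┼───┼───┤      
│ C │ MC│ MR│ M+│      
└───┴───┴───┴───┘      
                       
                       
                       
                       
                       
                       


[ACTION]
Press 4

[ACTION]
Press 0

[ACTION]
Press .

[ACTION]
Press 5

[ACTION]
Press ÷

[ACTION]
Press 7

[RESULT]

                      7
┌───┬───┬───┬───┐      
│ 7 │ 8 │ 9 │ ÷ │      
├───┼───┼───┼───┤      
│ 4 │ 5 │ 6 │ × │      
├───┼───┼───┼───┤      
│ 1 │ 2 │ 3 │ - │      
├───┼───┼───┼───┤      
│ 0 │ . │ = │ + │      
├───┼───┼───┼───┤      
│ C │ MC│ MR│ M+│      
└───┴───┴───┴───┘      
                       
                       
                       
                       
                       
                       


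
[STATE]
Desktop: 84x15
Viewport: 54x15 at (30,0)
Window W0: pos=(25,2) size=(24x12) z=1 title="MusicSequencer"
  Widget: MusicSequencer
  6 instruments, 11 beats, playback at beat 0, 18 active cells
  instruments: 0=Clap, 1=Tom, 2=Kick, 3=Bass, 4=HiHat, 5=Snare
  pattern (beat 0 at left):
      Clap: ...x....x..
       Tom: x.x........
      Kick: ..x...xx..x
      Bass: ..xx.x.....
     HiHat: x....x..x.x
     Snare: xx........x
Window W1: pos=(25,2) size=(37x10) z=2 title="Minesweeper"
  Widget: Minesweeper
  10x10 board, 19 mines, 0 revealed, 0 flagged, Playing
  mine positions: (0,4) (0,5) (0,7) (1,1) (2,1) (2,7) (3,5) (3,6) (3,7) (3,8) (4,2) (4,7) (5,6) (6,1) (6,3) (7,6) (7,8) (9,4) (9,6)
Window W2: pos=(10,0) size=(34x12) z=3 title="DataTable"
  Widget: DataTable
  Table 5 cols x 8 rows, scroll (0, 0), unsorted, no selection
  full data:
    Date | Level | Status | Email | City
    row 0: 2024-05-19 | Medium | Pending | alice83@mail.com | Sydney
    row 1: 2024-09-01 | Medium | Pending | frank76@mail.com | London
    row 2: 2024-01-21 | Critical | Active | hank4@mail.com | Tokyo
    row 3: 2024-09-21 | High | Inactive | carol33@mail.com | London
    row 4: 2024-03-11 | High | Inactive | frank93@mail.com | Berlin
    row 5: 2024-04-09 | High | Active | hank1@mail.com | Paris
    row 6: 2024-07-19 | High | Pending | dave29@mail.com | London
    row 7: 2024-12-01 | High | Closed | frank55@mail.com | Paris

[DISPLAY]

━━━━━━━━━━━━━┓                                        
             ┃                                        
─────────────┨━━━━━━━━━━━━━━━━━┓                      
│Status  │Ema┃                 ┃                      
┼────────┼───┃─────────────────┨                      
│Pending │ali┃                 ┃                      
│Pending │fra┃                 ┃                      
│Active  │han┃                 ┃                      
│Inactive│car┃                 ┃                      
│Inactive│fra┃                 ┃                      
│Active  │han┃                 ┃                      
━━━━━━━━━━━━━┛━━━━━━━━━━━━━━━━━┛                      
                  ┃                                   
━━━━━━━━━━━━━━━━━━┛                                   
                                                      


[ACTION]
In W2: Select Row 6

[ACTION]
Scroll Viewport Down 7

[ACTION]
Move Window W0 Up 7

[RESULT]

━━━━━━━━━━━━━┓━━━━┓                                   
             ┃    ┃                                   
─────────────┨━━━━━━━━━━━━━━━━━┓                      
│Status  │Ema┃                 ┃                      
┼────────┼───┃─────────────────┨                      
│Pending │ali┃                 ┃                      
│Pending │fra┃                 ┃                      
│Active  │han┃                 ┃                      
│Inactive│car┃                 ┃                      
│Inactive│fra┃                 ┃                      
│Active  │han┃                 ┃                      
━━━━━━━━━━━━━┛━━━━━━━━━━━━━━━━━┛                      
                                                      
                                                      
                                                      


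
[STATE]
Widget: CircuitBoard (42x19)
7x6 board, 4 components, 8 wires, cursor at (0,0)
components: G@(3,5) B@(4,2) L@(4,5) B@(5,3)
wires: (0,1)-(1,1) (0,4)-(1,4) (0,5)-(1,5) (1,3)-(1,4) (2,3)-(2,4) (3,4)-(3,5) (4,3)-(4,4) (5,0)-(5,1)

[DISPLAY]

   0 1 2 3 4 5 6                          
0  [.]  ·           ·   ·                 
        │           │   │                 
1       ·       · ─ ·   ·                 
                                          
2               · ─ ·                     
                                          
3                   · ─ G                 
                                          
4           B   · ─ ·   L                 
                                          
5   · ─ ·       B                         
Cursor: (0,0)                             
                                          
                                          
                                          
                                          
                                          
                                          


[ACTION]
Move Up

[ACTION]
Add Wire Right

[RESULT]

   0 1 2 3 4 5 6                          
0  [.]─ ·           ·   ·                 
        │           │   │                 
1       ·       · ─ ·   ·                 
                                          
2               · ─ ·                     
                                          
3                   · ─ G                 
                                          
4           B   · ─ ·   L                 
                                          
5   · ─ ·       B                         
Cursor: (0,0)                             
                                          
                                          
                                          
                                          
                                          
                                          


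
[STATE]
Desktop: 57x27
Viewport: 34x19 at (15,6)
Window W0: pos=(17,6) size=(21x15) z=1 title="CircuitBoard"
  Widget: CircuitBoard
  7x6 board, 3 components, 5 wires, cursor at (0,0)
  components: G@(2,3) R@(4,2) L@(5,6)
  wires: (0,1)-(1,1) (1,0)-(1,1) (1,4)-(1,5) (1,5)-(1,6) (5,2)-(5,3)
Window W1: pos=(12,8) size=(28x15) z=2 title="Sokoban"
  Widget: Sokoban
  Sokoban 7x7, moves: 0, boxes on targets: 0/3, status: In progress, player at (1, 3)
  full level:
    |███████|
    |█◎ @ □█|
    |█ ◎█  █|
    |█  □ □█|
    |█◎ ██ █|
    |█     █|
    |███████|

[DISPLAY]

  ┏━━━━━━━━━━━━━━━━━━━┓           
  ┃ CircuitBoard      ┃           
━━━━━━━━━━━━━━━━━━━━━━━━┓         
okoban                  ┃         
────────────────────────┨         
█████                   ┃         
 @ □█                   ┃         
◎█  █                   ┃         
 □ □█                   ┃         
 ██ █                   ┃         
    █                   ┃         
█████                   ┃         
ves: 0  0/3             ┃         
                        ┃         
                        ┃         
                        ┃         
━━━━━━━━━━━━━━━━━━━━━━━━┛         
                                  
                                  


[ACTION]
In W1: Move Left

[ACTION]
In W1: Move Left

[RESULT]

  ┏━━━━━━━━━━━━━━━━━━━┓           
  ┃ CircuitBoard      ┃           
━━━━━━━━━━━━━━━━━━━━━━━━┓         
okoban                  ┃         
────────────────────────┨         
█████                   ┃         
   □█                   ┃         
◎█  █                   ┃         
 □ □█                   ┃         
 ██ █                   ┃         
    █                   ┃         
█████                   ┃         
ves: 2  0/3             ┃         
                        ┃         
                        ┃         
                        ┃         
━━━━━━━━━━━━━━━━━━━━━━━━┛         
                                  
                                  


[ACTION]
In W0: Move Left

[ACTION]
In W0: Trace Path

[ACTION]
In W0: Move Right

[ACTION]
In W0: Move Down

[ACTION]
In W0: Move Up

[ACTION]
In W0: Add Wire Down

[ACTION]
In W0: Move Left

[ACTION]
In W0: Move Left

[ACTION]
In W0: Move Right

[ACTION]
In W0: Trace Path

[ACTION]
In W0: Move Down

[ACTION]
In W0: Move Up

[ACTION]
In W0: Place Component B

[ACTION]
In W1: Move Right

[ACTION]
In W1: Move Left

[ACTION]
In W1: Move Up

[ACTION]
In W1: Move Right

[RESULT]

  ┏━━━━━━━━━━━━━━━━━━━┓           
  ┃ CircuitBoard      ┃           
━━━━━━━━━━━━━━━━━━━━━━━━┓         
okoban                  ┃         
────────────────────────┨         
█████                   ┃         
@  □█                   ┃         
◎█  █                   ┃         
 □ □█                   ┃         
 ██ █                   ┃         
    █                   ┃         
█████                   ┃         
ves: 5  0/3             ┃         
                        ┃         
                        ┃         
                        ┃         
━━━━━━━━━━━━━━━━━━━━━━━━┛         
                                  
                                  
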